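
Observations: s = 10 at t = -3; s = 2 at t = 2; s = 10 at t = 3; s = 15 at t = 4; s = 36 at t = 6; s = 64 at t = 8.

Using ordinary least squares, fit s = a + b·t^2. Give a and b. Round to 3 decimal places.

Entries of AᵀA: Σ1 = 6, Σt^2 = 138, Σt^2·t^2 = 5826.
Moment sums: Σs = 137, Σt^2·s = 5820.
Eliminating b: 5826·(row 1) − 138·(row 2) gives 15912·a = 5826·137 − 138·5820 = -4998, so a = -49/156.
Then b = (5820 − 138·(-49/156))/5826 = 157/156.

a = -0.314, b = 1.006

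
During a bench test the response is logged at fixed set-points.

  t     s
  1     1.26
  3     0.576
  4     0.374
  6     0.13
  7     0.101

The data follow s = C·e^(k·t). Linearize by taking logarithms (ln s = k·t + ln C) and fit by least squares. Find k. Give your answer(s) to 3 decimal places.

With ln sᵢ as the transformed response and tᵢ as the regressor:
Σt = 21.0000, Σ(t)² = 111.0000, Σln s = -5.6369, Σt·ln s = -33.6476.
Equations: 111.0000·k + 21.0000·ln C = -33.6476;  21.0000·k + 5·ln C = -5.6369.
Δ = 111.0000·5 − (21.0000)² = 114.0000; k = (-33.6476·5 − 21.0000·-5.6369)/114.0000 = -0.43740, ln C = (111.0000·-5.6369 − 21.0000·-33.6476)/114.0000 = 0.70969.

k = -0.437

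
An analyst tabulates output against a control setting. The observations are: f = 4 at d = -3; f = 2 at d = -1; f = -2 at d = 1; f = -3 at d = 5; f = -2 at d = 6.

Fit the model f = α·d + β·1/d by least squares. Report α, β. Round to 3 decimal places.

XᵀX·[α, β]ᵀ = Xᵀf reads: 72·α + 5·β = -43;  5·α + (1961/900)·β = -94/15.
Determinant 72·(1961/900) − 5² = 3297/25.
α = ((-43)·(1961/900) − 5·(-94/15))/(3297/25) = -56123/118692; β = (72·(-94/15) − 5·(-43))/(3297/25) = -5905/3297.

α = -0.473, β = -1.791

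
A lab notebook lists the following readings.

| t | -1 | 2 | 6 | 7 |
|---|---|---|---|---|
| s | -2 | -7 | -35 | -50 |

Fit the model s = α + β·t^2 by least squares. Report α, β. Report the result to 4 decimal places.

Setting ∂/∂α … = 0 gives: 4·α + 90·β = -94;  90·α + 3714·β = -3740.
Determinant 4·3714 − 90² = 6756.
α = ((-94)·3714 − 90·(-3740))/6756 = -1043/563; β = (4·(-3740) − 90·(-94))/6756 = -1625/1689.

α = -1.8526, β = -0.9621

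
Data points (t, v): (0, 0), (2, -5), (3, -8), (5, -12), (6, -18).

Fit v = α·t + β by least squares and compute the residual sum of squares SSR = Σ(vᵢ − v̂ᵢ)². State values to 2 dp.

SSR = 5.30

Compute the Gram sums: Σt·t = 74, Σt = 16, Σ1 = 5.
Right-hand side: Σt·v = -202, Σv = -43.
Normal equations: [[74, 16]; [16, 5]]·[α, β]ᵀ = [-202, -43]ᵀ.
Eliminating β: 5·(row 1) − 16·(row 2) gives 114·α = 5·(-202) − 16·(-43) = -322, so α = -161/57.
Then β = ((-43) − 16·(-161/57))/5 = 25/57.
Residuals: -25/57, 4/19, 2/57, 32/19, -85/57; SSR = 302/57.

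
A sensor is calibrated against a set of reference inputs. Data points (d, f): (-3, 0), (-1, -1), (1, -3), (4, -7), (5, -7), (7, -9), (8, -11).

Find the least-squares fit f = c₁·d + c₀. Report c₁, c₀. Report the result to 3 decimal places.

MᵀM·[c₁, c₀]ᵀ = Mᵀf reads: 165·c₁ + 21·c₀ = -216;  21·c₁ + 7·c₀ = -38.
(Σd·d = 165, Σd = 21, Σ1 = 7, Σd·f = -216, Σf = -38.)
Eliminating c₀: 7·(row 1) − 21·(row 2) gives 714·c₁ = 7·(-216) − 21·(-38) = -714, so c₁ = -1.
Then c₀ = ((-38) − 21·(-1))/7 = -17/7.

c₁ = -1.000, c₀ = -2.429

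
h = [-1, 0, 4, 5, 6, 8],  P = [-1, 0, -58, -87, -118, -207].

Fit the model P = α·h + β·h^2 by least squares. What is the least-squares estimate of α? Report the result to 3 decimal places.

α = -2.712

Forming MᵀM = [[142, 916]; [916, 6274]] and MᵀP = [-3030, -20600]ᵀ gives MᵀM·[α, β]ᵀ = MᵀP.
Determinant 142·6274 − 916² = 51852.
α = ((-3030)·6274 − 916·(-20600))/51852 = -35155/12963; β = (142·(-20600) − 916·(-3030))/51852 = -37430/12963.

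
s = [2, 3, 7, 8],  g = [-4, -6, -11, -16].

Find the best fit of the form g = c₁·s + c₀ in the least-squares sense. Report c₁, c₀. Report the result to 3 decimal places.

c₁ = -1.769, c₀ = -0.404

The normal system AᵀA·[c₁, c₀]ᵀ = Aᵀg is [[126, 20]; [20, 4]]·[c₁, c₀]ᵀ = [-231, -37]ᵀ.
det = 126·4 − 20² = 104.
c₁ = ((-231)·4 − 20·(-37))/104 = -23/13; c₀ = (126·(-37) − 20·(-231))/104 = -21/52.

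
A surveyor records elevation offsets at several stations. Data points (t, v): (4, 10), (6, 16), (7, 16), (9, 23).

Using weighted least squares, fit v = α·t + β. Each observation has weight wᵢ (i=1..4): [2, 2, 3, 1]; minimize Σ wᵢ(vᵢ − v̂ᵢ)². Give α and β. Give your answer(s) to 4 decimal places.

α = 2.3718, β = 0.5513

Forming MᵀWM = [[332, 50]; [50, 8]] and MᵀWv = [815, 123]ᵀ gives MᵀWM·[α, β]ᵀ = MᵀWv.
Eliminating β: 8·(row 1) − 50·(row 2) gives 156·α = 8·815 − 50·123 = 370, so α = 185/78.
Then β = (123 − 50·(185/78))/8 = 43/78.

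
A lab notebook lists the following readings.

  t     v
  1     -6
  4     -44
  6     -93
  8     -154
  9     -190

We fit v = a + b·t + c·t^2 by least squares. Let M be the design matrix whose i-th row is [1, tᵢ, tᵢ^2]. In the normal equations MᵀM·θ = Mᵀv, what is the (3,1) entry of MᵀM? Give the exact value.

Row 3 ↔ basis t^2, column 1 ↔ basis 1, so (MᵀM)_{3,1} = Σᵢ t^2 = (1)·(1) + (16)·(1) + (36)·(1) + (64)·(1) + (81)·(1) = 198.

198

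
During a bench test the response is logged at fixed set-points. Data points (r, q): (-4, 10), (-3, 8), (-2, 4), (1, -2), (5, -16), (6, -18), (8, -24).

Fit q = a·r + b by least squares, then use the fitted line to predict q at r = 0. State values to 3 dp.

Normal-equation sums: Σr·r = 155, Σr = 11, Σ1 = 7.
Moment sums: Σr·q = -454, Σq = -38.
Eliminating b: 7·(row 1) − 11·(row 2) gives 964·a = 7·(-454) − 11·(-38) = -2760, so a = -690/241.
Then b = ((-38) − 11·(-690/241))/7 = -224/241.
At r = 0: q̂ = (-690/241)·(0) + (-224/241)·(1) = -224/241.

q̂ = -0.929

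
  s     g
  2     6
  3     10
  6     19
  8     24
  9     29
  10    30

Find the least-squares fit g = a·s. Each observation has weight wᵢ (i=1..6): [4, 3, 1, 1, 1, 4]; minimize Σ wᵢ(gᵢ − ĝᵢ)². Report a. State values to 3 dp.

The normal system MᵀWM·[a]ᵀ = MᵀWg is [[624]]·[a]ᵀ = [1905]ᵀ.
Hence a = 1905 / 624 ≈ 3.05288.

a = 3.053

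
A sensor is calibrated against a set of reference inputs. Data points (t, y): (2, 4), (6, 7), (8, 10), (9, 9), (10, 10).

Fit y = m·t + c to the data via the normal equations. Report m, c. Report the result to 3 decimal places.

m = 0.775, c = 2.575

Entries of XᵀX: Σt·t = 285, Σt = 35, Σ1 = 5.
Right-hand side: Σt·y = 311, Σy = 40.
XᵀX·[m, c]ᵀ = Xᵀy becomes [[285, 35]; [35, 5]]·[m, c]ᵀ = [311, 40]ᵀ.
Eliminating c: 5·(row 1) − 35·(row 2) gives 200·m = 5·311 − 35·40 = 155, so m = 31/40.
Then c = (40 − 35·(31/40))/5 = 103/40.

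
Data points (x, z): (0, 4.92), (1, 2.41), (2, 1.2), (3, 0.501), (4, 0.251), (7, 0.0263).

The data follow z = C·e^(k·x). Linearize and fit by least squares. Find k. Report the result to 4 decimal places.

k = -0.7513

Linearized form: ln z = k·x + ln C. From the 6 transformed points,
Sums: Σx = 17.0000, Σ(x)² = 79.0000, Σln z = -3.0564, Σx·ln z = -31.8257.
Normal system: [[79.0000, 17.0000]; [17.0000, 6]]·[k, ln C]ᵀ = [-31.8257, -3.0564]ᵀ.
Δ = 79.0000·6 − (17.0000)² = 185.0000; k = (-31.8257·6 − 17.0000·-3.0564)/185.0000 = -0.75133, ln C = (79.0000·-3.0564 − 17.0000·-31.8257)/185.0000 = 1.61937.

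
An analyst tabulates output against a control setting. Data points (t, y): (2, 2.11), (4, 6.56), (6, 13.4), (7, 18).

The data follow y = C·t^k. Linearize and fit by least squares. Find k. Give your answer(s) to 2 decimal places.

With ln yᵢ as the transformed response and ln tᵢ as the regressor:
XᵀX = [[9.3992, 5.8171]; [5.8171, 4]], rhs = [13.3996, 8.1133]ᵀ  (here Σln t = 5.8171, Σ(ln t)² = 9.3992, Σln y = 8.1133, Σln t·ln y = 13.3996).
Slope k = (n·Σln t·ln y − Σln t·Σln y)/(n·Σ(ln t)² − (Σln t)²) = (4·13.3996 − 5.8171·8.1133)/3.7582 = 1.70365; ln C = (Σln y − k·Σln t)/n = -0.44926.

k = 1.70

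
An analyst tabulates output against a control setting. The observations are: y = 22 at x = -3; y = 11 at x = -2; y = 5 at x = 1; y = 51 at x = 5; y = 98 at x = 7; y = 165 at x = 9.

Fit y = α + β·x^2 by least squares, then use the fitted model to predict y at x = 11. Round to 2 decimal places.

Sums needed: Σ1 = 6, Σx^2 = 169, Σx^2·x^2 = 9685.
Right-hand side: Σy = 352, Σx^2·y = 19689.
So MᵀM·[α, β]ᵀ = Mᵀy: [[6, 169]; [169, 9685]]·[α, β]ᵀ = [352, 19689]ᵀ.
det = 6·9685 − 169² = 29549.
α = (352·9685 − 169·19689)/29549 = 6283/2273; β = (6·19689 − 169·352)/29549 = 58646/29549.
At x = 11: ŷ = (6283/2273)·(1) + (58646/29549)·(121) = 7177845/29549.

ŷ = 242.91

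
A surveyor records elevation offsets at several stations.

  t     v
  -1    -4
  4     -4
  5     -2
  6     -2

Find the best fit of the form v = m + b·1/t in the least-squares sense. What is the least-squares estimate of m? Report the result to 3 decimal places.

m = -2.902

The normal equations are: 4·m + (-23/60)·b = -12;  (-23/60)·m + (4069/3600)·b = 34/15.
(Σ1 = 4, Σ1/t = -23/60, Σ1/t·1/t = 4069/3600, Σv = -12, Σ1/t·v = 34/15.)
Δ = 4·(4069/3600) − (-23/60)² = 5249/1200.
m = ((-12)·(4069/3600) − (-23/60)·(34/15))/(5249/1200) = -45700/15747; b = (4·(34/15) − (-23/60)·(-12))/(5249/1200) = 5360/5249.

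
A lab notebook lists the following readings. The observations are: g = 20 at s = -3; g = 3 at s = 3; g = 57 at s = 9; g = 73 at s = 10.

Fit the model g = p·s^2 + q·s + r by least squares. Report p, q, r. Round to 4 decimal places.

p = 0.9871, q = -2.8360, r = 2.6111

Entries of MᵀM: Σs^2·s^2 = 16723, Σs^2·s = 1729, Σs^2 = 199, Σs·s = 199, Σs = 19, Σ1 = 4.
Right-hand side: Σs^2·g = 12124, Σs·g = 1192, Σg = 153.
MᵀM·[p, q, r]ᵀ = Mᵀg becomes [[16723, 1729, 199]; [1729, 199, 19]; [199, 19, 4]]·[p, q, r]ᵀ = [12124, 1192, 153]ᵀ.
Row-reducing yields p = 5603/5676, q = -2439/860, r = 37051/14190.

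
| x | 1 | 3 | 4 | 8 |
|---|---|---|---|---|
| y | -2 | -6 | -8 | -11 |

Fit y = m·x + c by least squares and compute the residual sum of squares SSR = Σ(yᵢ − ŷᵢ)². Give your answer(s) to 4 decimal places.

Sums needed: Σx·x = 90, Σx = 16, Σ1 = 4.
Moment sums: Σx·y = -140, Σy = -27.
So MᵀM·[m, c]ᵀ = Mᵀy: [[90, 16]; [16, 4]]·[m, c]ᵀ = [-140, -27]ᵀ.
Δ = 90·4 − 16² = 104.
m = ((-140)·4 − 16·(-27))/104 = -16/13; c = (90·(-27) − 16·(-140))/104 = -95/52.
Residuals: 55/52, -25/52, -5/4, 35/52; SSR = 175/52.

SSR = 3.3654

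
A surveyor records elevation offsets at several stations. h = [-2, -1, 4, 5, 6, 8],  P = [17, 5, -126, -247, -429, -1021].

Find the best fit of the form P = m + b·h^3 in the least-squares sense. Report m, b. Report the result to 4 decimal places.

m = 2.1786, b = -1.9979

With design matrix A, AᵀA = [[6, 908]; [908, 328586]] and AᵀP = [-1801, -654496]ᵀ.
Δ = 6·328586 − 908² = 1147052.
m = ((-1801)·328586 − 908·(-654496))/1147052 = 1249491/573526; b = (6·(-654496) − 908·(-1801))/1147052 = -572917/286763.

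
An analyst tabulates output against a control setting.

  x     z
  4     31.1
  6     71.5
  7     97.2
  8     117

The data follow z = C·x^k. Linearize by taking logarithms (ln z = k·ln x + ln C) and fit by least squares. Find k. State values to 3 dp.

Taking logs, ln z = k·ln x + ln C, so regress ln z on ln x.
Over the data: Σln x = 7.2034, Σ(ln x)² = 13.2429, Σln z = 17.0458, Σln x·ln z = 31.2239.
Normal system: [[13.2429, 7.2034]; [7.2034, 4]]·[k, ln C]ᵀ = [31.2239, 17.0458]ᵀ.
Δ = 13.2429·4 − (7.2034)² = 1.0824; k = (31.2239·4 − 7.2034·17.0458)/1.0824 = 1.94703, ln C = (13.2429·17.0458 − 7.2034·31.2239)/1.0824 = 0.75514.

k = 1.947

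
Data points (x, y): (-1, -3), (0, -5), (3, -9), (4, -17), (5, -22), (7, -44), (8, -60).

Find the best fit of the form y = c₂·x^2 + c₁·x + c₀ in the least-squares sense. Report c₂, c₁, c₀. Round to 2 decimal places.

MᵀM·[c₂, c₁, c₀]ᵀ = Mᵀy reads: 7460·c₂ + 1070·c₁ + 164·c₀ = -6902;  1070·c₂ + 164·c₁ + 26·c₀ = -990;  164·c₂ + 26·c₁ + 7·c₀ = -160.
(Σx^2·x^2 = 7460, Σx^2·x = 1070, Σx^2 = 164, Σx·x = 164, Σx = 26, Σ1 = 7, Σx^2·y = -6902, Σx·y = -990, Σy = -160.)
Solving the 3×3 system (Gaussian elimination) gives c₂ = -52961/55209, c₁ = 37973/55209, c₀ = -702/239.

c₂ = -0.96, c₁ = 0.69, c₀ = -2.94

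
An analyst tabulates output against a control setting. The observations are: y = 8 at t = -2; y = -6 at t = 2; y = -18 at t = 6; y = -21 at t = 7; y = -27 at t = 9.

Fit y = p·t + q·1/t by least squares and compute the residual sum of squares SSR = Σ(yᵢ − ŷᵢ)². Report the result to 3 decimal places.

SSR = 2.029

Normal-equation sums: Σt·t = 174, Σt·1/t = 5, Σ1/t·1/t = 8899/15876.
For Aᵀy: Σt·y = -526, Σ1/t·y = -16.
So AᵀA·[p, q]ᵀ = Aᵀy: [[174, 5]; [5, 8899/15876]]·[p, q]ᵀ = [-526, -16]ᵀ.
Determinant 174·(8899/15876) − 5² = 191921/2646.
p = ((-526)·(8899/15876) − 5·(-16))/(191921/2646) = -1705397/575763; q = (174·(-16) − 5·(-526))/(191921/2646) = -407484/191921.
Residuals: 584084/575763, 567442/575763, 24130/191921, 21392/575763, -20400/191921; SSR = 1168168/575763.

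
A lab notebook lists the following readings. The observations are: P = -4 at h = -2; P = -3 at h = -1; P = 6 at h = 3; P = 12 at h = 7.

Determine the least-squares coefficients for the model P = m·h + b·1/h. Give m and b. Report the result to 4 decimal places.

m = 1.7070, b = 1.3655

Entries of XᵀX: Σh·h = 63, Σh·1/h = 4, Σ1/h·1/h = 2437/1764.
Right-hand side: Σh·P = 113, Σ1/h·P = 61/7.
So XᵀX·[m, b]ᵀ = XᵀP: [[63, 4]; [4, 2437/1764]]·[m, b]ᵀ = [113, 61/7]ᵀ.
det = 63·(2437/1764) − 4² = 1989/28.
m = (113·(2437/1764) − 4·(61/7))/(1989/28) = 213893/125307; b = (63·(61/7) − 4·113)/(1989/28) = 2716/1989.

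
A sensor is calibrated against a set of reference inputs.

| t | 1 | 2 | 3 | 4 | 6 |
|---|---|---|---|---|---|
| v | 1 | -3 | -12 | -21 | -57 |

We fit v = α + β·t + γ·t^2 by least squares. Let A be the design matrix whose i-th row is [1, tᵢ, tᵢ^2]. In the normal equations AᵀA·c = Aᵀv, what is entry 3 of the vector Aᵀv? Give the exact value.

-2507

Entry 3 ↔ basis t^2, so (Aᵀv)_{3} = Σᵢ (t^2)·vᵢ = (1)·(1) + (4)·(-3) + (9)·(-12) + (16)·(-21) + (36)·(-57) = -2507.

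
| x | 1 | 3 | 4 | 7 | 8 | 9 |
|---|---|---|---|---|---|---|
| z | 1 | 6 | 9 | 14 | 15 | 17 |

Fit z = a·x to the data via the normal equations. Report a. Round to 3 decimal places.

a = 1.936

From the data, Σx·x = 220.
Right-hand side: Σx·z = 426.
Hence a = 426 / 220 ≈ 1.93636.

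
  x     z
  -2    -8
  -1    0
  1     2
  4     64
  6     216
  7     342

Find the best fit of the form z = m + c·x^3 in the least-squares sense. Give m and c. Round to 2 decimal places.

MᵀM·[m, c]ᵀ = Mᵀz reads: 6·m + 615·c = 616;  615·m + 168467·c = 168124.
Determinant 6·168467 − 615² = 632577.
m = (616·168467 − 615·168124)/632577 = 34492/57507; c = (6·168124 − 615·616)/632577 = 19088/19169.

m = 0.60, c = 1.00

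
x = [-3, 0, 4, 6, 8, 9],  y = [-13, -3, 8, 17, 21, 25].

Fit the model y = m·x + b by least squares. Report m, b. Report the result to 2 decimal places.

Entries of MᵀM: Σx·x = 206, Σx = 24, Σ1 = 6.
For Mᵀy: Σx·y = 566, Σy = 55.
Normal equations: [[206, 24]; [24, 6]]·[m, b]ᵀ = [566, 55]ᵀ.
Determinant 206·6 − 24² = 660.
m = (566·6 − 24·55)/660 = 173/55; b = (206·55 − 24·566)/660 = -1127/330.

m = 3.15, b = -3.42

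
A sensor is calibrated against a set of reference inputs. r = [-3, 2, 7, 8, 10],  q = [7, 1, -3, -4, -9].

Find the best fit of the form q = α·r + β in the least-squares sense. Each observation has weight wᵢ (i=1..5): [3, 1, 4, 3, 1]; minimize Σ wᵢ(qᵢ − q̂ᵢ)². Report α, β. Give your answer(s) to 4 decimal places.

α = -1.0512, β = 3.9013

Entries of MᵀWM: Σwᵢ·r·r = 519, Σwᵢ·r = 55, Σwᵢ·1 = 12.
And Σwᵢ·r·q = -331, Σwᵢ·q = -11.
Normal equations: [[519, 55]; [55, 12]]·[α, β]ᵀ = [-331, -11]ᵀ.
Determinant 519·12 − 55² = 3203.
α = ((-331)·12 − 55·(-11))/3203 = -3367/3203; β = (519·(-11) − 55·(-331))/3203 = 12496/3203.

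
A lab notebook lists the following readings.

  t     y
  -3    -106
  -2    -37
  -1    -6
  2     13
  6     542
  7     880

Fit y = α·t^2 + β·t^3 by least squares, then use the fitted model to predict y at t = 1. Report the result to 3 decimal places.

ŷ = 0.131

Sums needed: Σt^2·t^2 = 3811, Σt^2·t^3 = 24339, Σt^3·t^3 = 165163.
For Mᵀy: Σt^2·y = 61576, Σt^3·y = 422180.
Normal equations: [[3811, 24339]; [24339, 165163]]·[α, β]ᵀ = [61576, 422180]ᵀ.
Eliminating β: 165163·(row 1) − 24339·(row 2) gives 37049272·α = 165163·61576 − 24339·422180 = -105362132, so α = -26340533/9262318.
Then β = (422180 − 24339·(-26340533/9262318))/165163 = 27557429/9262318.
At t = 1: ŷ = (-26340533/9262318)·(1) + (27557429/9262318)·(1) = 608448/4631159.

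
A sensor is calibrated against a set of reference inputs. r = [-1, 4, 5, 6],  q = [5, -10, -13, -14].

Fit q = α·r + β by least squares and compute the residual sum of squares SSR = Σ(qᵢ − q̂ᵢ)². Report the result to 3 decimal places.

From the data, Σr·r = 78, Σr = 14, Σ1 = 4.
For Aᵀq: Σr·q = -194, Σq = -32.
Normal equations: [[78, 14]; [14, 4]]·[α, β]ᵀ = [-194, -32]ᵀ.
Δ = 78·4 − 14² = 116.
α = ((-194)·4 − 14·(-32))/116 = -82/29; β = (78·(-32) − 14·(-194))/116 = 55/29.
Residuals: 8/29, -17/29, -22/29, 31/29; SSR = 62/29.

SSR = 2.138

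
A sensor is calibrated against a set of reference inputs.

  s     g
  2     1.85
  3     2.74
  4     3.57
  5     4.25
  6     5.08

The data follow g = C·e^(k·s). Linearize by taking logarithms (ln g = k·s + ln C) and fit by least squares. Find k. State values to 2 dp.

Taking logs, ln g = k·s + ln C, so regress ln g on s.
AᵀA = [[90.0000, 20.0000]; [20.0000, 5]], rhs = [26.3310, 5.9679]ᵀ  (here Σs = 20.0000, Σ(s)² = 90.0000, Σln g = 5.9679, Σs·ln g = 26.3310).
Solving (det = 50.0000): k = 0.24592, ln C = 0.20990.

k = 0.25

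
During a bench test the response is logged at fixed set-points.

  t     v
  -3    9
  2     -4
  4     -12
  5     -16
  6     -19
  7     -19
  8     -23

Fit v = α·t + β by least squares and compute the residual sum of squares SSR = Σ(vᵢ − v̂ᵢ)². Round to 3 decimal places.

Sums needed: Σt·t = 203, Σt = 29, Σ1 = 7.
And Σt·v = -594, Σv = -84.
Eliminating β: 7·(row 1) − 29·(row 2) gives 580·α = 7·(-594) − 29·(-84) = -1722, so α = -861/290.
Then β = ((-84) − 29·(-861/290))/7 = 3/10.
Residuals: -6/29, 95/58, -123/290, -211/145, -431/290, 43/29, 131/290; SSR = 1397/145.

SSR = 9.634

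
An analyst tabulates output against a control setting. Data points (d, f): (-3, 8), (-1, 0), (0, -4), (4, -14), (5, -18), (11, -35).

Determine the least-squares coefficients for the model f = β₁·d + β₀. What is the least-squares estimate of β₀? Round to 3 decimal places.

β₀ = -2.521

Setting ∂/∂β₁ … = 0 gives: 172·β₁ + 16·β₀ = -555;  16·β₁ + 6·β₀ = -63.
(Σd·d = 172, Σd = 16, Σ1 = 6, Σd·f = -555, Σf = -63.)
Eliminating β₀: 6·(row 1) − 16·(row 2) gives 776·β₁ = 6·(-555) − 16·(-63) = -2322, so β₁ = -1161/388.
Then β₀ = ((-63) − 16·(-1161/388))/6 = -489/194.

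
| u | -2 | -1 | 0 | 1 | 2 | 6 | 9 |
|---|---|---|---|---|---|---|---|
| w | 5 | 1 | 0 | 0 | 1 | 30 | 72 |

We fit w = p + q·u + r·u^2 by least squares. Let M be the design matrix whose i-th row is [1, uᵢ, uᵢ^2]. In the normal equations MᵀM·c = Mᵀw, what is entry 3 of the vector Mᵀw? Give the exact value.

6937

Entry 3 ↔ basis u^2, so (Mᵀw)_{3} = Σᵢ (u^2)·wᵢ = (4)·(5) + (1)·(1) + (0)·(0) + (1)·(0) + (4)·(1) + (36)·(30) + (81)·(72) = 6937.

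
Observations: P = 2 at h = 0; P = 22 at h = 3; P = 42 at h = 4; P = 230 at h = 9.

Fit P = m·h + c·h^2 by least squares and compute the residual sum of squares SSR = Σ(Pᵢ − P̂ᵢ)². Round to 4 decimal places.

SSR = 4.1200

Setting ∂/∂m … = 0 gives: 106·m + 820·c = 2304;  820·m + 6898·c = 19500.
(Σh·h = 106, Σh·h^2 = 820, Σh^2·h^2 = 6898, Σh·P = 2304, Σh^2·P = 19500.)
Determinant 106·6898 − 820² = 58788.
m = (2304·6898 − 820·19500)/58788 = -8084/4899; c = (106·19500 − 820·2304)/58788 = 14810/4899.
Residuals: 2, -420/1633, 378/1633, -28/1633; SSR = 6728/1633.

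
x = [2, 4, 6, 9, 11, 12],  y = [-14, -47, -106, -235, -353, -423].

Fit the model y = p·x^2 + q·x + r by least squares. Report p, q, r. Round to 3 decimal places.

p = -3.031, q = 1.657, r = -5.418

Compute the Gram sums: Σx^2·x^2 = 43506, Σx^2·x = 4076, Σx^2 = 402, Σx·x = 402, Σx = 44, Σ1 = 6.
Right-hand side: Σx^2·y = -127284, Σx·y = -11926, Σy = -1178.
So AᵀA·[p, q, r]ᵀ = Aᵀy: [[43506, 4076, 402]; [4076, 402, 44]; [402, 44, 6]]·[p, q, r]ᵀ = [-127284, -11926, -1178]ᵀ.
Row-reducing yields p = -8747/2886, q = 797/481, r = -15637/2886.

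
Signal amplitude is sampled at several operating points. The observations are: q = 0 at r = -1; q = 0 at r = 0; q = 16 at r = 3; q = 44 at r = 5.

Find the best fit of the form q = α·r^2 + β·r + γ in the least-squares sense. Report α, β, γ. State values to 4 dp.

α = 1.6271, β = 0.7458, γ = -0.5424

Setting ∂/∂α … = 0 gives: 707·α + 151·β + 35·γ = 1244;  151·α + 35·β + 7·γ = 268;  35·α + 7·β + 4·γ = 60.
Row-reducing yields α = 96/59, β = 44/59, γ = -32/59.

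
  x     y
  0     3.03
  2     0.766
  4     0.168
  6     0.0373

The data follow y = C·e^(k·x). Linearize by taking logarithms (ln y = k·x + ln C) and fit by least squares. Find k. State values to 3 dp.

Let Y = ln y. Fitting Y = k·x + ln C by least squares:
Σx = 12.0000, Σ(x)² = 56.0000, Σln y = -4.2306, Σx·ln y = -27.4009.
Normal system: [[56.0000, 12.0000]; [12.0000, 4]]·[k, ln C]ᵀ = [-27.4009, -4.2306]ᵀ.
Δ = 56.0000·4 − (12.0000)² = 80.0000; k = (-27.4009·4 − 12.0000·-4.2306)/80.0000 = -0.73546, ln C = (56.0000·-4.2306 − 12.0000·-27.4009)/80.0000 = 1.14874.

k = -0.735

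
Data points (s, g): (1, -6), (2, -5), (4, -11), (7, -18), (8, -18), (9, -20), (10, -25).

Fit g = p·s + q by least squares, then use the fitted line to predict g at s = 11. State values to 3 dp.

ĝ = -25.481

Compute the Gram sums: Σs·s = 315, Σs = 41, Σ1 = 7.
Right-hand side: Σs·g = -760, Σg = -103.
Δ = 315·7 − 41² = 524.
p = ((-760)·7 − 41·(-103))/524 = -1097/524; q = (315·(-103) − 41·(-760))/524 = -1285/524.
At s = 11: ĝ = (-1097/524)·(11) + (-1285/524)·(1) = -3338/131.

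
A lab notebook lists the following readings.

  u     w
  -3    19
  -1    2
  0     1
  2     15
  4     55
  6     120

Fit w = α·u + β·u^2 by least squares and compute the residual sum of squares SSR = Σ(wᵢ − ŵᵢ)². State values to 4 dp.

With design matrix X, XᵀX = [[66, 260]; [260, 1650]] and Xᵀw = [911, 5433]ᵀ.
Eliminating β: 1650·(row 1) − 260·(row 2) gives 41300·α = 1650·911 − 260·5433 = 90570, so α = 9057/4130.
Then β = (5433 − 260·(9057/4130))/1650 = 60859/20650.
Residuals: -9763/10325, 12863/10325, 1, -12128/10325, -9567/10325, 7683/10325; SSR = 64409/10325.

SSR = 6.2382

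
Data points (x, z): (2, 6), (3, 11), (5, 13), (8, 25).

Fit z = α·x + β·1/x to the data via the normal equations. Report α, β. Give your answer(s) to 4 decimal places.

Setting ∂/∂α … = 0 gives: 102·α + 4·β = 310;  4·α + (6001/14400)·β = 1487/120.
Determinant 102·(6001/14400) − 4² = 63617/2400.
α = (310·(6001/14400) − 4·(1487/120))/(63617/2400) = 573275/190851; β = (102·(1487/120) − 4·310)/(63617/2400) = 57480/63617.

α = 3.0038, β = 0.9035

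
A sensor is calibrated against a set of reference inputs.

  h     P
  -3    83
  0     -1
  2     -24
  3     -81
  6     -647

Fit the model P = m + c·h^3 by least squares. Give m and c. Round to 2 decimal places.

Compute the Gram sums: Σ1 = 5, Σh^3 = 224, Σh^3·h^3 = 48178.
For MᵀP: ΣP = -670, Σh^3·P = -144372.
MᵀM·[m, c]ᵀ = MᵀP becomes [[5, 224]; [224, 48178]]·[m, c]ᵀ = [-670, -144372]ᵀ.
det = 5·48178 − 224² = 190714.
m = ((-670)·48178 − 224·(-144372))/190714 = 30034/95357; c = (5·(-144372) − 224·(-670))/190714 = -285890/95357.

m = 0.31, c = -3.00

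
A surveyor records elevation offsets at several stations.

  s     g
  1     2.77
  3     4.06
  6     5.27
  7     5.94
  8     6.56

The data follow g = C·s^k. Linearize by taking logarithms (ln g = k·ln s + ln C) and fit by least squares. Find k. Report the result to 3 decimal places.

Let Y = ln g. Fitting Y = k·ln s + ln C by least squares:
AᵀA = [[12.5280, 6.9157]; [6.9157, 5]], rhs = [11.8958, 7.7448]ᵀ  (here Σln s = 6.9157, Σ(ln s)² = 12.5280, Σln g = 7.7448, Σln s·ln g = 11.8958).
Slope k = (n·Σln s·ln g − Σln s·Σln g)/(n·Σ(ln s)² − (Σln s)²) = (5·11.8958 − 6.9157·7.7448)/14.8127 = 0.39954; ln C = (Σln g − k·Σln s)/n = 0.99633.

k = 0.400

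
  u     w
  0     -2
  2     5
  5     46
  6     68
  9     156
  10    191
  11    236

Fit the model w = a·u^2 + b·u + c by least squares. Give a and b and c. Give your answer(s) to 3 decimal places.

Entries of AᵀA: Σu^2·u^2 = 33139, Σu^2·u = 3409, Σu^2 = 367, Σu·u = 367, Σu = 43, Σ1 = 7.
Right-hand side: Σu^2·w = 63910, Σu·w = 6558, Σw = 700.
Row-reducing yields a = 37279/18753, b = -20329/56259, c = -112676/56259.

a = 1.988, b = -0.361, c = -2.003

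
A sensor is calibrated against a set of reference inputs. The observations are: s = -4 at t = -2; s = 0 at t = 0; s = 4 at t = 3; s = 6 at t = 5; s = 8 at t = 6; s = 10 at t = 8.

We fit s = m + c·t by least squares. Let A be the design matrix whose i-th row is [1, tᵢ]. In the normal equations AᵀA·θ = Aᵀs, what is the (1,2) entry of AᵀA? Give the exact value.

Row 1 ↔ basis 1, column 2 ↔ basis t, so (AᵀA)_{1,2} = Σᵢ t = (1)·(-2) + (1)·(0) + (1)·(3) + (1)·(5) + (1)·(6) + (1)·(8) = 20.

20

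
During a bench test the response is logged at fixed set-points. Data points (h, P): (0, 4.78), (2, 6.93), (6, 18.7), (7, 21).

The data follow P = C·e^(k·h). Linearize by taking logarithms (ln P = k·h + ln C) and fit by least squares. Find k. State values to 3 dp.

k = 0.221

Taking logs, ln P = k·h + ln C, so regress ln P on h.
AᵀA = [[89.0000, 15.0000]; [15.0000, 4]], rhs = [42.7545, 9.4733]ᵀ  (here Σh = 15.0000, Σ(h)² = 89.0000, Σln P = 9.4733, Σh·ln P = 42.7545).
Solving (det = 131.0000): k = 0.22075, ln C = 1.54053.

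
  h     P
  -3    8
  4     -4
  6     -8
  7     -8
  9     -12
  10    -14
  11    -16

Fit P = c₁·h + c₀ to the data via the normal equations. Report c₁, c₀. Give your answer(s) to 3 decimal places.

c₁ = -1.688, c₀ = 2.895

MᵀM·[c₁, c₀]ᵀ = MᵀP reads: 412·c₁ + 44·c₀ = -568;  44·c₁ + 7·c₀ = -54.
(Σh·h = 412, Σh = 44, Σ1 = 7, Σh·P = -568, ΣP = -54.)
Eliminating c₀: 7·(row 1) − 44·(row 2) gives 948·c₁ = 7·(-568) − 44·(-54) = -1600, so c₁ = -400/237.
Then c₀ = ((-54) − 44·(-400/237))/7 = 686/237.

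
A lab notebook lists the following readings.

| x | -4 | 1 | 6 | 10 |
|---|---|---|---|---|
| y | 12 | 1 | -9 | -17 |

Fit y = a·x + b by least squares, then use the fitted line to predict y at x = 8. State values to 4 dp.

Normal-equation sums: Σx·x = 153, Σx = 13, Σ1 = 4.
Moment sums: Σx·y = -271, Σy = -13.
So AᵀA·[a, b]ᵀ = Aᵀy: [[153, 13]; [13, 4]]·[a, b]ᵀ = [-271, -13]ᵀ.
Eliminating b: 4·(row 1) − 13·(row 2) gives 443·a = 4·(-271) − 13·(-13) = -915, so a = -915/443.
Then b = ((-13) − 13·(-915/443))/4 = 1534/443.
At x = 8: ŷ = (-915/443)·(8) + (1534/443)·(1) = -5786/443.

ŷ = -13.0609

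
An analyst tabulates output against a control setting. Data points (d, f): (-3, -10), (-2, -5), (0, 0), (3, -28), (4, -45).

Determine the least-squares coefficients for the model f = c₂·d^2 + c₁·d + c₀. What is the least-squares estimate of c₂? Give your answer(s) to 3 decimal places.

c₂ = -2.052

With design matrix M, MᵀM = [[434, 56, 38]; [56, 38, 2]; [38, 2, 5]] and Mᵀf = [-1082, -224, -88]ᵀ.
Inverting the 3×3 Gram matrix, [c₂, c₁, c₀]ᵀ = [-355/173, -1466/519, -454/519]ᵀ.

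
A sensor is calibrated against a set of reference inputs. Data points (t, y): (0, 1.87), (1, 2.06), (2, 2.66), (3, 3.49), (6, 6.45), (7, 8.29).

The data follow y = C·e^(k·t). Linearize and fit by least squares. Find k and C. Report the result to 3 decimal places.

Let Y = ln y. Fitting Y = k·t + ln C by least squares:
Σt = 19.0000, Σ(t)² = 99.0000, Σln y = 7.5560, Σt·ln y = 32.4189.
Normal system: [[99.0000, 19.0000]; [19.0000, 6]]·[k, ln C]ᵀ = [32.4189, 7.5560]ᵀ.
Δ = 99.0000·6 − (19.0000)² = 233.0000; k = (32.4189·6 − 19.0000·7.5560)/233.0000 = 0.21867, ln C = (99.0000·7.5560 − 19.0000·32.4189)/233.0000 = 0.56689, so C = exp(0.56689) = 1.76278.

k = 0.219, C = 1.763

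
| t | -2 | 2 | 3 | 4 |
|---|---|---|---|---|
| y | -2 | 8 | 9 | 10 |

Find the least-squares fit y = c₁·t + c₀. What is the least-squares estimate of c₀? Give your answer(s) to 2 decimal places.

c₀ = 2.60

The normal system AᵀA·[c₁, c₀]ᵀ = Aᵀy is [[33, 7]; [7, 4]]·[c₁, c₀]ᵀ = [87, 25]ᵀ.
Eliminating c₀: 4·(row 1) − 7·(row 2) gives 83·c₁ = 4·87 − 7·25 = 173, so c₁ = 173/83.
Then c₀ = (25 − 7·(173/83))/4 = 216/83.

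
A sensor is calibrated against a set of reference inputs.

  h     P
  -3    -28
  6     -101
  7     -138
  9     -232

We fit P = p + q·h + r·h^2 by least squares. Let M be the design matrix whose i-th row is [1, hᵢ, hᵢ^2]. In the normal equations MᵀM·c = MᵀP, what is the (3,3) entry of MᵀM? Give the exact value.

Row 3 ↔ basis h^2, column 3 ↔ basis h^2, so (MᵀM)_{3,3} = Σᵢ (h^2)·(h^2) = (9)·(9) + (36)·(36) + (49)·(49) + (81)·(81) = 10339.

10339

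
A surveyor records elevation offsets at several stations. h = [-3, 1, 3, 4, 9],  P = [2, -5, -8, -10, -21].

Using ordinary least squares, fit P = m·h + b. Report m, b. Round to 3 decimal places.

Entries of XᵀX: Σh·h = 116, Σh = 14, Σ1 = 5.
Right-hand side: Σh·P = -264, ΣP = -42.
XᵀX·[m, b]ᵀ = XᵀP becomes [[116, 14]; [14, 5]]·[m, b]ᵀ = [-264, -42]ᵀ.
Eliminating b: 5·(row 1) − 14·(row 2) gives 384·m = 5·(-264) − 14·(-42) = -732, so m = -61/32.
Then b = ((-42) − 14·(-61/32))/5 = -49/16.

m = -1.906, b = -3.063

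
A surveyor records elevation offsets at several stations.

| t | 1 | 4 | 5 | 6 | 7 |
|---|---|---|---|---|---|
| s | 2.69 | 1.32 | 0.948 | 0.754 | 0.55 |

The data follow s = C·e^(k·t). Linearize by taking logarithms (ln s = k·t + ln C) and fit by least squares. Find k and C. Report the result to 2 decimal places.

Taking logs, ln s = k·t + ln C, so regress ln s on t.
AᵀA = [[127.0000, 23.0000]; [23.0000, 5]], rhs = [-4.0460, 0.3336]ᵀ  (here Σt = 23.0000, Σ(t)² = 127.0000, Σln s = 0.3336, Σt·ln s = -4.0460).
Δ = 127.0000·5 − (23.0000)² = 106.0000; k = (-4.0460·5 − 23.0000·0.3336)/106.0000 = -0.26323, ln C = (127.0000·0.3336 − 23.0000·-4.0460)/106.0000 = 1.27756, so C = exp(1.27756) = 3.58786.

k = -0.26, C = 3.59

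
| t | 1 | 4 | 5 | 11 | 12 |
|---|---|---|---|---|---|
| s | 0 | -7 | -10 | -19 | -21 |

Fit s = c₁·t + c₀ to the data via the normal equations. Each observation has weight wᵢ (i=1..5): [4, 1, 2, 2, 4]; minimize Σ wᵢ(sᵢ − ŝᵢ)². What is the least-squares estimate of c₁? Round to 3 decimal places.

c₁ = -1.866

Normal-equation sums: Σwᵢ·t·t = 888, Σwᵢ·t = 88, Σwᵢ·1 = 13.
Right-hand side: Σwᵢ·t·s = -1554, Σwᵢ·s = -149.
So XᵀWX·[c₁, c₀]ᵀ = XᵀWs: [[888, 88]; [88, 13]]·[c₁, c₀]ᵀ = [-1554, -149]ᵀ.
Determinant 888·13 − 88² = 3800.
c₁ = ((-1554)·13 − 88·(-149))/3800 = -709/380; c₀ = (888·(-149) − 88·(-1554))/3800 = 111/95.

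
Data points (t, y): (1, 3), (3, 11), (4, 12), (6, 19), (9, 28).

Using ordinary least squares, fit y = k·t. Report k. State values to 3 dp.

k = 3.147

Setting ∂/∂k … = 0 gives: 143·k = 450.
Hence k = 450 / 143 ≈ 3.14685.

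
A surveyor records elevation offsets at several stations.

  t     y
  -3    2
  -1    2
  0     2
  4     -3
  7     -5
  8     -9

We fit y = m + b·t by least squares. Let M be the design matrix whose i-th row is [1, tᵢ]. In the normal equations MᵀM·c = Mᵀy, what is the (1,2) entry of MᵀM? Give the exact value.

Row 1 ↔ basis 1, column 2 ↔ basis t, so (MᵀM)_{1,2} = Σᵢ t = (1)·(-3) + (1)·(-1) + (1)·(0) + (1)·(4) + (1)·(7) + (1)·(8) = 15.

15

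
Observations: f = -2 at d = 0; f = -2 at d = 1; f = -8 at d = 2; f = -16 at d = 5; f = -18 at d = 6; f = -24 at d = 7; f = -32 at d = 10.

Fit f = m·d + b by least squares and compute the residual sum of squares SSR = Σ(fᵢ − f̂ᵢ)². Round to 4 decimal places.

SSR = 10.3529

The normal system MᵀM·[m, b]ᵀ = Mᵀf is [[215, 31]; [31, 7]]·[m, b]ᵀ = [-694, -102]ᵀ.
Determinant 215·7 − 31² = 544.
m = ((-694)·7 − 31·(-102))/544 = -53/17; b = (215·(-102) − 31·(-694))/544 = -13/17.
Residuals: -21/17, 32/17, -1, 6/17, 25/17, -24/17, -1/17; SSR = 176/17.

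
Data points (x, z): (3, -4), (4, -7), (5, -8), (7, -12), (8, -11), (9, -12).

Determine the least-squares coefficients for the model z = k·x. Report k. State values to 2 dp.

k = -1.48

Setting ∂/∂k … = 0 gives: 244·k = -360.
(Σx·x = 244, Σx·z = -360.)
k = (-360)/244 = -1.47541.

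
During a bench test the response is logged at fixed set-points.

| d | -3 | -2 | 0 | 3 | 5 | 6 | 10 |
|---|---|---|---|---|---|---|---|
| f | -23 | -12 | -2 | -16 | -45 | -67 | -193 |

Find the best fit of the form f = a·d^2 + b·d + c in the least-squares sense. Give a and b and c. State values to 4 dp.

The normal equations are: 12099·a + 1333·b + 183·c = -23236;  1333·a + 183·b + 19·c = -2512;  183·a + 19·b + 7·c = -358.
Inverting the 3×3 Gram matrix, [a, b, c]ᵀ = [-937469/458513, 591583/458513, -49752/41683]ᵀ.

a = -2.0446, b = 1.2902, c = -1.1936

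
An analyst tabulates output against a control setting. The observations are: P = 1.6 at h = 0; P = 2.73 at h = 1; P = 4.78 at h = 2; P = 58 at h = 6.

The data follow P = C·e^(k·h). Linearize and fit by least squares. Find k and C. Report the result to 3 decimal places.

With ln Pᵢ as the transformed response and hᵢ as the regressor:
Σh = 9.0000, Σ(h)² = 41.0000, Σln P = 7.0992, Σh·ln P = 28.4958.
Equations: 41.0000·k + 9.0000·ln C = 28.4958;  9.0000·k + 4·ln C = 7.0992.
Δ = 41.0000·4 − (9.0000)² = 83.0000; k = (28.4958·4 − 9.0000·7.0992)/83.0000 = 0.60350, ln C = (41.0000·7.0992 − 9.0000·28.4958)/83.0000 = 0.41692, so C = exp(0.41692) = 1.51728.

k = 0.604, C = 1.517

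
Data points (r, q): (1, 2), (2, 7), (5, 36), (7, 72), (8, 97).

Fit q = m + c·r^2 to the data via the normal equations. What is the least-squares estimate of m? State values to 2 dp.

m = 0.16

Entries of MᵀM: Σ1 = 5, Σr^2 = 143, Σr^2·r^2 = 7139.
Right-hand side: Σq = 214, Σr^2·q = 10666.
Normal equations: [[5, 143]; [143, 7139]]·[m, c]ᵀ = [214, 10666]ᵀ.
Δ = 5·7139 − 143² = 15246.
m = (214·7139 − 143·10666)/15246 = 38/231; c = (5·10666 − 143·214)/15246 = 3788/2541.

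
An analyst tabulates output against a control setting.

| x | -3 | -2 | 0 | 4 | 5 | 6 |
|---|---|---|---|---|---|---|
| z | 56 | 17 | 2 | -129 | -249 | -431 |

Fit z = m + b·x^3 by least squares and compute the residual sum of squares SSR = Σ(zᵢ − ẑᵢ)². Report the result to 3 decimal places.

SSR = 5.458

Compute the Gram sums: Σ1 = 6, Σx^3 = 370, Σx^3·x^3 = 67170.
Right-hand side: Σz = -734, Σx^3·z = -134125.
So MᵀM·[m, b]ᵀ = Mᵀz: [[6, 370]; [370, 67170]]·[m, b]ᵀ = [-734, -134125]ᵀ.
det = 6·67170 − 370² = 266120.
m = ((-734)·67170 − 370·(-134125))/266120 = 32347/26612; b = (6·(-134125) − 370·(-734))/266120 = -53317/26612.
Residuals: 9183/13306, -6479/26612, 20877/26612, -53007/26612, 2945/13306, 14353/26612; SSR = 145257/26612.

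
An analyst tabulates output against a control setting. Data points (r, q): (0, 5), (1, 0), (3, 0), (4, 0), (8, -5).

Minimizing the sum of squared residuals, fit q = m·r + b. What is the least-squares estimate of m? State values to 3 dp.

Compute the Gram sums: Σr·r = 90, Σr = 16, Σ1 = 5.
For Xᵀq: Σr·q = -40, Σq = 0.
Normal equations: [[90, 16]; [16, 5]]·[m, b]ᵀ = [-40, 0]ᵀ.
Δ = 90·5 − 16² = 194.
m = ((-40)·5 − 16·0)/194 = -100/97; b = (90·0 − 16·(-40))/194 = 320/97.

m = -1.031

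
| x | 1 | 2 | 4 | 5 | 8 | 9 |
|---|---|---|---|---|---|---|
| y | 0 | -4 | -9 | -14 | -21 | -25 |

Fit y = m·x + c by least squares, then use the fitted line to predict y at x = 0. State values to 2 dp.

Normal-equation sums: Σx·x = 191, Σx = 29, Σ1 = 6.
And Σx·y = -507, Σy = -73.
So MᵀM·[m, c]ᵀ = Mᵀy: [[191, 29]; [29, 6]]·[m, c]ᵀ = [-507, -73]ᵀ.
Δ = 191·6 − 29² = 305.
m = ((-507)·6 − 29·(-73))/305 = -185/61; c = (191·(-73) − 29·(-507))/305 = 152/61.
At x = 0: ŷ = (-185/61)·(0) + (152/61)·(1) = 152/61.

ŷ = 2.49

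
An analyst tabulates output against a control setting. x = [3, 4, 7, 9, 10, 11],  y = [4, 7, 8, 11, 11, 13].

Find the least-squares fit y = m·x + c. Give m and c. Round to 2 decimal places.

Setting ∂/∂m … = 0 gives: 376·m + 44·c = 448;  44·m + 6·c = 54.
Determinant 376·6 − 44² = 320.
m = (448·6 − 44·54)/320 = 39/40; c = (376·54 − 44·448)/320 = 37/20.

m = 0.98, c = 1.85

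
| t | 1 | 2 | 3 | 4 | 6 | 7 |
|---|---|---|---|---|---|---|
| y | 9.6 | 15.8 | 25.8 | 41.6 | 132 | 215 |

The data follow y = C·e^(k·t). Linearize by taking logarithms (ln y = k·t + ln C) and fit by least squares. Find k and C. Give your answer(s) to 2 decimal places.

k = 0.52, C = 5.50

Let Y = ln y. Fitting Y = k·t + ln C by least squares:
Σt = 23.0000, Σ(t)² = 115.0000, Σln y = 22.2537, Σt·ln y = 99.3366.
Equations: 115.0000·k + 23.0000·ln C = 99.3366;  23.0000·k + 6·ln C = 22.2537.
Δ = 115.0000·6 − (23.0000)² = 161.0000; k = (99.3366·6 − 23.0000·22.2537)/161.0000 = 0.52289, ln C = (115.0000·22.2537 − 23.0000·99.3366)/161.0000 = 1.70455, so C = exp(1.70455) = 5.49891.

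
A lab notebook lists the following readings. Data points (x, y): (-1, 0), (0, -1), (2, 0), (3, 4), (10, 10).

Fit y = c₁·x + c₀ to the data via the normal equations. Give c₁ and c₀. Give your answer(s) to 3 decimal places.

Setting ∂/∂c₁ … = 0 gives: 114·c₁ + 14·c₀ = 112;  14·c₁ + 5·c₀ = 13.
(Σx·x = 114, Σx = 14, Σ1 = 5, Σx·y = 112, Σy = 13.)
Determinant 114·5 − 14² = 374.
c₁ = (112·5 − 14·13)/374 = 189/187; c₀ = (114·13 − 14·112)/374 = -43/187.

c₁ = 1.011, c₀ = -0.230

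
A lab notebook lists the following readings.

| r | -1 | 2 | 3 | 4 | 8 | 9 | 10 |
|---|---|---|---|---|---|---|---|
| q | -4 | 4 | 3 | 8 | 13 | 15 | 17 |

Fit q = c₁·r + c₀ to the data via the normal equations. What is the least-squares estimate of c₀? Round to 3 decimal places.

c₀ = -1.100

XᵀX·[c₁, c₀]ᵀ = Xᵀq reads: 275·c₁ + 35·c₀ = 462;  35·c₁ + 7·c₀ = 56.
Δ = 275·7 − 35² = 700.
c₁ = (462·7 − 35·56)/700 = 91/50; c₀ = (275·56 − 35·462)/700 = -11/10.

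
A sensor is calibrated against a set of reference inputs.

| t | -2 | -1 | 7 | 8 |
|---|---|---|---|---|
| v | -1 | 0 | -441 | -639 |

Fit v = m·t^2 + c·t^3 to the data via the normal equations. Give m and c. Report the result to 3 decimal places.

Sums needed: Σt^2·t^2 = 6514, Σt^2·t^3 = 49542, Σt^3·t^3 = 379858.
Moment sums: Σt^2·v = -62509, Σt^3·v = -478423.
Eliminating c: 379858·(row 1) − 49542·(row 2) gives 19985248·m = 379858·(-62509) − 49542·(-478423) = -42511456, so m = -1328483/624539.
Then c = ((-478423) − 49542·(-1328483/624539))/379858 = -1226659/1249078.

m = -2.127, c = -0.982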